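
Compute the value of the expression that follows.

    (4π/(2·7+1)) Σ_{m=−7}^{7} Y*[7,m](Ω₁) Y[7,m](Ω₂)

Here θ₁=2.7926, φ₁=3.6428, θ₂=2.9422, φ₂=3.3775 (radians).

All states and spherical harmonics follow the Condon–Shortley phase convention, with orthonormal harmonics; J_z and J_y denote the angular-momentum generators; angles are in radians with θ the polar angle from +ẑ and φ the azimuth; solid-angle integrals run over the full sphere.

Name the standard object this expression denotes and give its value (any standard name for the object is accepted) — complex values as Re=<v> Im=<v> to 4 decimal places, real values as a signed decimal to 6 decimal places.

Legendre polynomial (addition theorem), +0.654276

This sum is the spherical-harmonic addition theorem: it equals the Legendre polynomial P_l(cos γ) of the angle γ between the two directions.
Term-by-term m-sum for l=7 (normalisation 4π/15 = 0.837758):
  m=-7: (0.00026 + 0.00010j) × (0.00000 + 0.00001j) = -0.00000 + 0.00000j  (running Σ = -0.00000 + 0.00000j)
  m=-6: (0.00279 - 0.00038j) × (-0.00002 + 0.00011j) = -0.00000 + 0.00000j  (running Σ = -0.00000 + 0.00000j)
  m=-5: (0.01447 - 0.01067j) × (-0.00049 + 0.00119j) = 0.00001 + 0.00002j  (running Σ = 0.00001 + 0.00002j)
  m=-4: (0.03362 - 0.07254j) × (-0.00617 + 0.00851j) = 0.00041 + 0.00073j  (running Σ = 0.00042 + 0.00076j)
  m=-3: (-0.01670 - 0.24818j) × (-0.04677 + 0.04001j) = 0.01071 + 0.01094j  (running Σ = 0.01113 + 0.01169j)
  m=-2: (-0.27184 - 0.42562j) × (-0.22142 + 0.11298j) = 0.10828 + 0.06353j  (running Σ = 0.11941 + 0.07522j)
  m=-1: (-0.45262 - 0.24798j) × (-0.59347 + 0.14266j) = 0.30399 + 0.08260j  (running Σ = 0.42340 + 0.15782j)
  m=0: (0.11687 + 0.00000j) × (-0.56316 + 0.00000j) = -0.06582 + 0.00000j  (running Σ = 0.35758 + 0.15782j)
  m=1: (0.45262 - 0.24798j) × (0.59347 + 0.14266j) = 0.30399 - 0.08260j  (running Σ = 0.66158 + 0.07522j)
  m=2: (-0.27184 + 0.42562j) × (-0.22142 - 0.11298j) = 0.10828 - 0.06353j  (running Σ = 0.76986 + 0.01169j)
  m=3: (0.01670 - 0.24818j) × (0.04677 + 0.04001j) = 0.01071 - 0.01094j  (running Σ = 0.78057 + 0.00076j)
  m=4: (0.03362 + 0.07254j) × (-0.00617 - 0.00851j) = 0.00041 - 0.00073j  (running Σ = 0.78098 + 0.00002j)
  m=5: (-0.01447 - 0.01067j) × (0.00049 + 0.00119j) = 0.00001 - 0.00002j  (running Σ = 0.78098 + 0.00000j)
  m=6: (0.00279 + 0.00038j) × (-0.00002 - 0.00011j) = -0.00000 - 0.00000j  (running Σ = 0.78098 + 0.00000j)
  m=7: (-0.00026 + 0.00010j) × (-0.00000 + 0.00001j) = -0.00000 - 0.00000j  (running Σ = 0.78098 - 0.00000j)
Σ over m = 0.78098 - 0.00000j; ×(4π/15) → 0.65428 - 0.00000j. Real part: 0.654276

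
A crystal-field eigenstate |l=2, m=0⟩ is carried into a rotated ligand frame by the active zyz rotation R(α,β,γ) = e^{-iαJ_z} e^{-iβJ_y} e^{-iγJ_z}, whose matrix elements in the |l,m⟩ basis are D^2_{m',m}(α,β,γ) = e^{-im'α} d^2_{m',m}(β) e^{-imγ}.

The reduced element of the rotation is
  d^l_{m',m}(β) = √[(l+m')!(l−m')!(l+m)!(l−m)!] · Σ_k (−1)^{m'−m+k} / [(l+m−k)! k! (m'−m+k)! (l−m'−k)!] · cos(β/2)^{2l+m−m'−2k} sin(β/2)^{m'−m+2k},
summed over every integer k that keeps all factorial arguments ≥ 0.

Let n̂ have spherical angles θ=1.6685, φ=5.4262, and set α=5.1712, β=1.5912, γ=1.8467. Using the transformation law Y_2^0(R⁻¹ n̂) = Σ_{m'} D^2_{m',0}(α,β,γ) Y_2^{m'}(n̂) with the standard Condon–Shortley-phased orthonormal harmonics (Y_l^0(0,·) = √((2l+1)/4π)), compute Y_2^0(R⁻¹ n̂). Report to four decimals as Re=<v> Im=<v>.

Need the full column D^2_{m',0} for m'=−2..2 at α=5.1712, β=1.5912, γ=1.8467.
cos(β/2)=0.699856, sin(β/2)=0.714284
d^2_{-2,0}: single k=2 term ⇒ +0.612118;  D = -0.371990-0.486118i
d^2_{-1,0}: k∈[1..2] ⇒ +0.599754 -0.624736 = -0.024982;  D = -0.011064+0.022399i
d^2_{0,0}: k∈[0..2] ⇒ +0.239903 -0.999584 +0.260305 = -0.499376;  D = -0.499376+0.000000i
d^2_{1,0}: k∈[0..1] ⇒ -0.599754 +0.624736 = +0.024982;  D = +0.011064+0.022399i
d^2_{2,0}: single k=0 term ⇒ +0.612118;  D = -0.371990+0.486118i
Y_2^{m'}(θ=1.6685,φ=5.4262) and Σ D·Y over m':
  (-0.3720-0.4861i)·(-0.0546+0.3787i)  (-0.0111+0.0224i)·(-0.0491-0.0567i)  (-0.4994+0.0000i)·(-0.3064+0.0000i)  (+0.0111+0.0224i)·(+0.0491-0.0567i)  (-0.3720+0.4861i)·(-0.0546-0.3787i)
Y_2^0(R⁻¹ n̂) = +0.565414+0.000000i

Re=0.5654 Im=0.0000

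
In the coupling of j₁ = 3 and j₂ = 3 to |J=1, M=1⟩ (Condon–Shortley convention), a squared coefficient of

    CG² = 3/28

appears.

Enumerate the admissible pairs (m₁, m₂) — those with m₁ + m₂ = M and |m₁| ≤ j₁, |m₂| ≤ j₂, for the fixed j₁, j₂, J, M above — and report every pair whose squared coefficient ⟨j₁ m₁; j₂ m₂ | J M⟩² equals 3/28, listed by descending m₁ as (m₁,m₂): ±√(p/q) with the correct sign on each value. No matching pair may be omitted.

(3,-2): +√(3/28); (-2,3): −√(3/28)

Admissible pairs with m₁+m₂ = M = 1: (-2,3), (-1,2), (0,1), (1,0), (2,-1), (3,-2)
  (m₁,m₂)=(3,-2): CG² = 3/28, CG = +√(3/28)   ← matches the target
  (m₁,m₂)=(2,-1): CG² = 5/28, CG = −√(5/28)
  (m₁,m₂)=(1,0): CG² = 3/14, CG = +√(3/14)
  (m₁,m₂)=(0,1): CG² = 3/14, CG = −√(3/14)
  (m₁,m₂)=(-1,2): CG² = 5/28, CG = +√(5/28)
  (m₁,m₂)=(-2,3): CG² = 3/28, CG = −√(3/28)   ← matches the target
Pairs with CG² = 3/28: (3,-2): +√(3/28); (-2,3): −√(3/28)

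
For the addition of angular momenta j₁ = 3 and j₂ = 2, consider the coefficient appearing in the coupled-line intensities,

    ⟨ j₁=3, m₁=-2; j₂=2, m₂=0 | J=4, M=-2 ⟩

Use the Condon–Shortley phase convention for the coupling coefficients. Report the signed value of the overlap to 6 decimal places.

triangle: 1!*5!*3!/10! = 720/3628800
(j±m)!: 1!*5!*2!*2!*2!*6! = 691200
prefactor² = (2J+1)*Δ*N² = 8640/7
  k=0: +1/(0!*1!*5!*2!*0!*1!) = 1/240
  k=1: −1/(1!*0!*4!*1!*1!*2!) = -1/48
Σ = -1/60  ⇒  CG² = 8640/7*(-1/60)² = 12/35
CG = −√(12/35) = -0.585540

−√(12/35) = -0.585540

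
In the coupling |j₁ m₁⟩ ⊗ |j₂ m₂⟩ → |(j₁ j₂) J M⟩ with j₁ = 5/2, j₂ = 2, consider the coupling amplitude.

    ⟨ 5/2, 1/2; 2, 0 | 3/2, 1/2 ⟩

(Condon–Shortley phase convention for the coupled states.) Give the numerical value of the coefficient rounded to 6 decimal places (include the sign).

j₁+j₂−J=3  J+j₁−j₂=2  J−j₁+j₂=1  j₁+j₂+J+1=7
(j₁±m₁, j₂±m₂, J±M) = (3,2,2,2,2,1)
P² = 32/35
sum k=1..2:
  [1] −1/2 = -1/2
  [2] +1/4 = 1/4
S = -1/4
C² = P²·S² = 2/35 ; C = -0.239046

-0.239046  (= −√(2/35))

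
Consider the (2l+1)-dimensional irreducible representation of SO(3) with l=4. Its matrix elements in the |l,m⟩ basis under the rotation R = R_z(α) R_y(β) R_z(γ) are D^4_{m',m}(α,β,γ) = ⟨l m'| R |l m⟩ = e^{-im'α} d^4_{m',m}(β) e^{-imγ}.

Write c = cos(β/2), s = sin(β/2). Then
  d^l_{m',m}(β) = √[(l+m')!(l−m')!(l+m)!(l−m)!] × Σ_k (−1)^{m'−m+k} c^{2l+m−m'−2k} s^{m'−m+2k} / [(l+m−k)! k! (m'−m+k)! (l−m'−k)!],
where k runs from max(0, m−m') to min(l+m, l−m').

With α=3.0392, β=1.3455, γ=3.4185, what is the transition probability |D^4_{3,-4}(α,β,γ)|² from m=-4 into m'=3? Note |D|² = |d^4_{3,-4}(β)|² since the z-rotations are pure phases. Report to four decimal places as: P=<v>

First d^4_{3,-4}(β=1.3455), then the phase factors e^{-i(3)α} and e^{-i(-4)γ}:
With c≡cos(β/2)=0.782111 and s≡sin(β/2)=0.623139, N=[5040·1·1·40320]^{1/2}=14255.272709
k∈{0} keeps every argument non-negative
  k=0: (−1)^7·14255.2727/(5040)·0.7821^1·0.6231^7 = -0.080707
d^4_{3,-4}(1.3455) = -0.080707
|D^4_{3,-4}|² = |d^4_{3,-4}(β)|² = (-0.080707)² = 0.006514 (the z-rotation phases have unit modulus)

P=0.0065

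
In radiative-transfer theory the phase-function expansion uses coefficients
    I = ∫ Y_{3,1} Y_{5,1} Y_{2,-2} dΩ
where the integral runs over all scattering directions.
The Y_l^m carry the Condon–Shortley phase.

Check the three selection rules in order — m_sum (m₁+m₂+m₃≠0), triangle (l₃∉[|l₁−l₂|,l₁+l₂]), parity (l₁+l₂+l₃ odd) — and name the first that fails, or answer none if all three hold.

m₁+m₂+m₃ = 1 + 1 − 2 = 0  ✓
triangle: |3−5|=2 ≤ l₃=2 ≤ 3+5=8  ✓
parity: l₁+l₂+l₃ = 10 is even  ✓

none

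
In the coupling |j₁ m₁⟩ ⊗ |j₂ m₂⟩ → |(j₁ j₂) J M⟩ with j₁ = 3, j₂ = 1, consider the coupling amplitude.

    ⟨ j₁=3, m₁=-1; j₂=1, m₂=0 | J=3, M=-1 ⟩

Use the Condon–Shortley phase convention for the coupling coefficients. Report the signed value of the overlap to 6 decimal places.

-0.288675

j₁+j₂−J=1  J+j₁−j₂=5  J−j₁+j₂=1  j₁+j₂+J+1=8
(j₁±m₁, j₂±m₂, J±M) = (2,4,1,1,2,4)
P² = 48
sum k=0..1:
  [0] +1/24 = 1/24
  [1] −1/12 = -1/12
S = -1/24
C² = P²·S² = 1/12 ; C = -0.288675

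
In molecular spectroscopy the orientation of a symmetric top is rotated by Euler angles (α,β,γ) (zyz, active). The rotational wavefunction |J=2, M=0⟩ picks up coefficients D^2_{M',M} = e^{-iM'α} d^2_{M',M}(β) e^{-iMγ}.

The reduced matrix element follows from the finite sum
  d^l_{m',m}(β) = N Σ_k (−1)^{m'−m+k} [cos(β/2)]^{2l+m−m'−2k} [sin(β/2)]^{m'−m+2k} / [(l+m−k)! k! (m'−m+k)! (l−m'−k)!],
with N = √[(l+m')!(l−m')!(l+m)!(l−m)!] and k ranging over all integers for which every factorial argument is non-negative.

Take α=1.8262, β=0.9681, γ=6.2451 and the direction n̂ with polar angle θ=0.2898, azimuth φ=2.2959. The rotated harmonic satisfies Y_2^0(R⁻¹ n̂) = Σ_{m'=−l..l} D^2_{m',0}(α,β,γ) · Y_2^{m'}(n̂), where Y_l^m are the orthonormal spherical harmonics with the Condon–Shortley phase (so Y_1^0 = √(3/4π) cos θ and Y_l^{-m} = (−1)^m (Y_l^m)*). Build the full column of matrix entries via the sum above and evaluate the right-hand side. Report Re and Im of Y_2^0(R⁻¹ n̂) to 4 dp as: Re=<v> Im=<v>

Re=0.2213 Im=0.0000

Need the full column D^2_{m',0} for m'=−2..2 at α=1.8262, β=0.9681, γ=6.2451.
cos(β/2)=0.885117, sin(β/2)=0.465368
d^2_{-2,0}: single k=2 term ⇒ +0.415595;  D = -0.362544-0.203177i
d^2_{-1,0}: k∈[1..2] ⇒ +0.790450 -0.218507 = +0.571943;  D = -0.144493+0.553390i
d^2_{0,0}: k∈[0..2] ⇒ +0.613767 -0.678663 +0.046901 = -0.017995;  D = -0.017995+0.000000i
d^2_{1,0}: k∈[0..1] ⇒ -0.790450 +0.218507 = -0.571943;  D = +0.144493+0.553390i
d^2_{2,0}: single k=0 term ⇒ +0.415595;  D = -0.362544+0.203177i
Y_2^{m'}(θ=0.2898,φ=2.2959) and Σ D·Y over m':
  (-0.3625-0.2032i)·(-0.0038+0.0313i)  (-0.1445+0.5534i)·(-0.1403-0.1583i)  (-0.0180+0.0000i)·(+0.5535+0.0000i)  (+0.1445+0.5534i)·(+0.1403-0.1583i)  (-0.3625+0.2032i)·(-0.0038-0.0313i)
Y_2^0(R⁻¹ n̂) = +0.221307-0.000000i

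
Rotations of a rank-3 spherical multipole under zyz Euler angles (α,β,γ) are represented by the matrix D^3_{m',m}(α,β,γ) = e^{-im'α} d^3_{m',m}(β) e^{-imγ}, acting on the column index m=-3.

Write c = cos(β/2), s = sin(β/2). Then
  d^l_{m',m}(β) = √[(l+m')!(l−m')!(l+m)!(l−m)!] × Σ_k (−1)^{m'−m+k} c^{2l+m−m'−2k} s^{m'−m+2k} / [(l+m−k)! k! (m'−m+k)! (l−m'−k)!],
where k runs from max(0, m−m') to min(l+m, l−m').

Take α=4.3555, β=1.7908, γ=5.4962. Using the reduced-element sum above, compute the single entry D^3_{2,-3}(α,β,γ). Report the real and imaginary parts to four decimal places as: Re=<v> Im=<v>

Re=-0.0338 Im=-0.4422

D^3_{2,-3}(4.3555,1.7908,5.4962) = e^{-i·2·4.3555}·d^3_{2,-3}(1.7908)·e^{-i·-3·5.4962}. Compute d first:
Half-angle: c=0.625207, s=0.780459. N=√(120·1·1·720)=293.938769
Admissible k: 0..0 (factorial args all ≥0)
  k=0: (−1)^5·293.9388/(120)·0.6252^1·0.7805^5 = -0.443456
d^3_{2,-3}(1.7908) = -0.443456
Attach z-rotation phases: D = e^{-i(2)(4.3555)}·(-0.443456)·e^{-i(-3)(5.4962)} = -0.033839-0.442163i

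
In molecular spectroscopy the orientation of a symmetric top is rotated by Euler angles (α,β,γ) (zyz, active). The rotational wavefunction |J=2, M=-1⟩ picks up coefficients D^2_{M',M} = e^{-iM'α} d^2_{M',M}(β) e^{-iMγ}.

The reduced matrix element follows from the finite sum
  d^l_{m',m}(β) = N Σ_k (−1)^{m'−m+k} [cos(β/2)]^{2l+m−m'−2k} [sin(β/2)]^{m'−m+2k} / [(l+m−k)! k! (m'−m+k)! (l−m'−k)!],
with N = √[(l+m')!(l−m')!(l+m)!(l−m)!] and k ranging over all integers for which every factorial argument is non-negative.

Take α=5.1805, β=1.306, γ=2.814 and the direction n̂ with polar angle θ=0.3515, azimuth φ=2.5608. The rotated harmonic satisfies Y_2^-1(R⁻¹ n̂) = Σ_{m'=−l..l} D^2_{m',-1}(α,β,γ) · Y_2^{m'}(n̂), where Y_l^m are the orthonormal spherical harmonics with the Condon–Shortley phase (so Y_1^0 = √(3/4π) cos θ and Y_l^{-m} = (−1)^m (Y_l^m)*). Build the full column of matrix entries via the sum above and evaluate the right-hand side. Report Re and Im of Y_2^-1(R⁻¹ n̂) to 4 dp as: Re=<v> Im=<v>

Need the full column D^2_{m',-1} for m'=−2..2 at α=5.1805, β=1.3060, γ=2.8140.
cos(β/2)=0.794265, sin(β/2)=0.607572
d^2_{-2,-1}: single k=1 term ⇒ +0.608868;  D = +0.499535+0.348117i
d^2_{-1,-1}: k∈[0..1] ⇒ +0.397980 -0.698630 = -0.300650;  D = +0.042108-0.297687i
d^2_{0,-1}: k∈[0..1] ⇒ -0.745708 +0.436349 = -0.309359;  D = +0.292908-0.099541i
d^2_{1,-1}: k∈[0..1] ⇒ +0.698630 -0.136267 = +0.562363;  D = -0.401727-0.393532i
d^2_{2,-1}: single k=0 term ⇒ -0.356277;  D = -0.107661+0.339621i
Y_2^{m'}(θ=0.3515,φ=2.5608) and Σ D·Y over m':
  (+0.4995+0.3481i)·(+0.0182+0.0420i)  (+0.0421-0.2977i)·(-0.2088-0.1370i)  (+0.2929-0.0995i)·(+0.5186+0.0000i)  (-0.4017-0.3935i)·(+0.2088-0.1370i)  (-0.1077+0.3396i)·(+0.0182-0.0420i)
Y_2^-1(R⁻¹ n̂) = -0.028688+0.015681i

Re=-0.0287 Im=0.0157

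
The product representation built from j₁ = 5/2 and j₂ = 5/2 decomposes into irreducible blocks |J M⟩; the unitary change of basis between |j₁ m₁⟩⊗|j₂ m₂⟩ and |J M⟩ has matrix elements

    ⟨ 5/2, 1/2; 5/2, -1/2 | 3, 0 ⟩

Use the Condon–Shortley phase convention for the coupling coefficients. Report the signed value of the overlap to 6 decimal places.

−√(4/45) = -0.298142

j₁+j₂−J=2  J+j₁−j₂=3  J−j₁+j₂=3  j₁+j₂+J+1=9
(j₁±m₁, j₂±m₂, J±M) = (3,2,2,3,3,3)
P² = 36/5
sum k=0..2:
  [0] +1/8 = 1/8
  [1] −1/4 = -1/4
  [2] +1/72 = 1/72
S = -1/9
C² = P²·S² = 4/45 ; C = -0.298142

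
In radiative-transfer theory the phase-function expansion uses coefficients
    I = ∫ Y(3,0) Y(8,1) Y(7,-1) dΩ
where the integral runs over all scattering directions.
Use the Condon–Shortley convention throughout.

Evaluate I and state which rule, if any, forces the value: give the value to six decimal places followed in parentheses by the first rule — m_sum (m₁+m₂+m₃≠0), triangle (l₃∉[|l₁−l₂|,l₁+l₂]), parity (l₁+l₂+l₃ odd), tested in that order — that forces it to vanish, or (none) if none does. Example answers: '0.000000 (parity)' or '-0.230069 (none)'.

-0.130667 (none)

Rules hold: Σm=0, L=18 even, 5≤7≤11.
N = 7·17·15 = 1785
Δ = 4!·2!·12!/19! = 1/5290740
Racah Σ t=1..3: t=1:−1/7257600 t=2:+1/2073600 t=3:−1/7257600 = 1/4838400
⇒ 3j(3 8 7; 0 0 0)² = 252/20995, sgn -1
Racah Σ t=1..3: t=1:−1/11612160 t=2:+1/2419200 t=3:−1/6220800 = 29/174182400
⇒ 3j(3 8 7; 0 1 -1)² = 841/83980, sgn +1
4πI² = N·(3j₀)²·(3jₘ)² = 1112643/5185765
I = -1·√(0.214557/4π) = -0.13066720
No selection rule forces the value: the integral is nonzero (none).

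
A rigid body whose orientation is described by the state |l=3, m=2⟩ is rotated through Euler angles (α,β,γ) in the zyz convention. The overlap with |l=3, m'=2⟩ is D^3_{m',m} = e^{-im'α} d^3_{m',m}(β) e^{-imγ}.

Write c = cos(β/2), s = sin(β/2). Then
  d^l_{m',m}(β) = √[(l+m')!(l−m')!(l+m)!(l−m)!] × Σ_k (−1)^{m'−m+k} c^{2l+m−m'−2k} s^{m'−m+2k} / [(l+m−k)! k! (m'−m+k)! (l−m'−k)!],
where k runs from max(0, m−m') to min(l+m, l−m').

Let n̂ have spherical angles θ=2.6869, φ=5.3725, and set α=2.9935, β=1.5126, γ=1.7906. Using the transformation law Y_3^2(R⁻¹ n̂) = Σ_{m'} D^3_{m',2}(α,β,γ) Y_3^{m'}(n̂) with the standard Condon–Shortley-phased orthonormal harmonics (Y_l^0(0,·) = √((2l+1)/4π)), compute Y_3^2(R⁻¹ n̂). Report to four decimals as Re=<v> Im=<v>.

Re=0.3177 Im=0.0729

Need the full column D^3_{m',2} for m'=−3..3 at α=2.9935, β=1.5126, γ=1.7906.
cos(β/2)=0.727380, sin(β/2)=0.686235
d^3_{-3,2}: single k=5 term ⇒ +0.271145;  D = +0.171947-0.209651i
d^3_{-2,2}: k∈[4..5] ⇒ +0.586656 -0.104433 = +0.482224;  D = -0.357472+0.323656i
d^3_{-1,2}: k∈[3..4] ⇒ +0.786561 -0.350046 = +0.436515;  D = +0.363276-0.242025i
d^3_{0,2}: k∈[2..3] ⇒ +0.722024 -0.642650 = +0.079374;  D = -0.071827+0.033780i
d^3_{1,2}: k∈[1..2] ⇒ +0.441855 -0.786561 = -0.344706;  D = -0.330163+0.099070i
d^3_{2,2}: k∈[0..1] ⇒ +0.148105 -0.659115 = -0.511010;  D = +0.505764-0.073039i
d^3_{3,2}: single k=0 term ⇒ -0.342259;  D = -0.342256-0.001599i
Y_3^{m'}(θ=2.6869,φ=5.3725) and Σ D·Y over m':
  (+0.1719-0.2097i)·(-0.0324+0.0141i)  (-0.3575+0.3237i)·(+0.0439-0.1716i)  (+0.3633-0.2420i)·(+0.2642+0.3403i)  (-0.0718+0.0338i)·(-0.3472+0.0000i)  (-0.3302+0.0991i)·(-0.2642+0.3403i)  (+0.5058-0.0730i)·(+0.0439+0.1716i)  (-0.3423-0.0016i)·(+0.0324+0.0141i)
Y_3^2(R⁻¹ n̂) = +0.317675+0.072878i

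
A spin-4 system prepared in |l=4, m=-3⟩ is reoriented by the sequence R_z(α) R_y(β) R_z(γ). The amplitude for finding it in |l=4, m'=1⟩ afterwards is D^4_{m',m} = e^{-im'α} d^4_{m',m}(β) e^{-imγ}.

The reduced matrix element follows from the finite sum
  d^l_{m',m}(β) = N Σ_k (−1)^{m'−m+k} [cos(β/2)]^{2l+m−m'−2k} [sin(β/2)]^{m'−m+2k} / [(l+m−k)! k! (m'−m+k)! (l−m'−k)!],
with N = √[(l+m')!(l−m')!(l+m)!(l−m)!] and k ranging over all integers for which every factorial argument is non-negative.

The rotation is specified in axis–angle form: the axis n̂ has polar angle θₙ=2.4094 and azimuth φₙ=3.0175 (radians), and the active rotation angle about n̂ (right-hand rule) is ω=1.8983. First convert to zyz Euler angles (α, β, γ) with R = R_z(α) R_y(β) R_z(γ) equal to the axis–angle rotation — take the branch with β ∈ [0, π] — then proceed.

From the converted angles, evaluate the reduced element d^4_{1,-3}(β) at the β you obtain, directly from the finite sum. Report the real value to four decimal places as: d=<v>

Axis–angle → zyz. n̂ = (sinθₙcosφₙ, sinθₙsinφₙ, cosθₙ) = (-0.663361, +0.082743, -0.743710), ω = 1.8983.
R = I cosω + sinω [n̂]ₓ + (1−cosω) n̂n̂ᵀ gives
  R = [+0.259923, +0.631635, +0.730395; -0.776726, -0.312632, +0.546770; +0.573704, -0.709435, +0.409348]
β = atan2(√(R₁₃²+R₂₃²), R₃₃) = 1.149057; α = atan2(R₂₃, R₁₃) mod 2π = 0.642601; γ = atan2(R₃₂, −R₃₁) mod 2π = 4.032379
d^4_{1,-3}(β=1.1491) via the finite sum:
With c≡cos(β/2)=0.839449 and s≡sin(β/2)=0.543439, N=[120·6·1·5040]^{1/2}=1904.940944
k∈{0,1} keeps every argument non-negative
  k=0: (−1)^4·1904.9409/(144)·0.8394^4·0.5434^4 = +0.572927
  k=1: (−1)^5·1904.9409/(240)·0.8394^2·0.5434^6 = -0.144067
d^4_{1,-3}(1.1491) = +0.572927 -0.144067 = +0.428860

d=0.4289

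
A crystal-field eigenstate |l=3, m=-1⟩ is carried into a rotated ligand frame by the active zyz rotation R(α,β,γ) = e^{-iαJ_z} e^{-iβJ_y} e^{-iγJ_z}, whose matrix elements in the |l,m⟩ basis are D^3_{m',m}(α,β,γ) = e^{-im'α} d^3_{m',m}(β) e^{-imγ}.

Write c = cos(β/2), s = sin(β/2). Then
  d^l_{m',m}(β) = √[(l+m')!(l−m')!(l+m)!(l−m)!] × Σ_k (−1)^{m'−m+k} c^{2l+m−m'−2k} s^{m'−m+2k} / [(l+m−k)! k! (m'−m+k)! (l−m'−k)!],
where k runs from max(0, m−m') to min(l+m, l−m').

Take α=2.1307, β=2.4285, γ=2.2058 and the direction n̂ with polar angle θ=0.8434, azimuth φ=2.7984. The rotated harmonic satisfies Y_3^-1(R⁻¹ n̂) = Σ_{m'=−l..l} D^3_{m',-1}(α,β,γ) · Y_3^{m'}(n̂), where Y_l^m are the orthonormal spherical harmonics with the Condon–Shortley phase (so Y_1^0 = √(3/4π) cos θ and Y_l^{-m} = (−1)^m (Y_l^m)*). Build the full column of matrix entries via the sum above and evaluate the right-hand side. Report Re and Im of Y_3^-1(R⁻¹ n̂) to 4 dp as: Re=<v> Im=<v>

Need the full column D^3_{m',-1} for m'=−3..3 at α=2.1307, β=2.4285, γ=2.2058.
cos(β/2)=0.349040, sin(β/2)=0.937108
d^3_{-3,-1}: single k=2 term ⇒ +0.050481;  D = -0.034184+0.037145i
d^3_{-2,-1}: k∈[1..2] ⇒ +0.015352 -0.221322 = -0.205970;  D = -0.202492-0.037688i
d^3_{-1,-1}: k∈[0..2] ⇒ +0.001808 -0.104272 +0.563715 = +0.461251;  D = -0.169325-0.429047i
d^3_{0,-1}: k∈[0..2] ⇒ -0.016817 +0.363669 -0.873803 = -0.526952;  D = +0.312578-0.424233i
d^3_{1,-1}: k∈[0..2] ⇒ +0.078204 -0.751620 +0.677232 = +0.003816;  D = +0.003806+0.000286i
d^3_{2,-1}: k∈[0..1] ⇒ -0.221322 +0.797669 = +0.576348;  D = -0.268598-0.509933i
d^3_{3,-1}: single k=0 term ⇒ +0.363877;  D = -0.182722+0.314672i
Y_3^{m'}(θ=0.8434,φ=2.7984) and Σ D·Y over m':
  (-0.0342+0.0371i)·(-0.0896-0.1490i)  (-0.2025-0.0377i)·(+0.2932+0.2403i)  (-0.1693-0.4290i)·(-0.2752-0.0983i)  (+0.3126-0.4242i)·(-0.1959+0.0000i)  (+0.0038+0.0003i)·(+0.2752-0.0983i)  (-0.2686-0.5099i)·(+0.2932-0.2403i)  (-0.1827+0.3147i)·(+0.0896-0.1490i)
Y_3^-1(R⁻¹ n̂) = -0.268229+0.129987i

Re=-0.2682 Im=0.1300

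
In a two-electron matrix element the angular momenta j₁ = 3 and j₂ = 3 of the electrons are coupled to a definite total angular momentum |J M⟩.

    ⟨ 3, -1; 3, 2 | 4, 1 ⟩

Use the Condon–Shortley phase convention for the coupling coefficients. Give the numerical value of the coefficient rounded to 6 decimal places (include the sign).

+√(16/77) = +0.455842

j₁+j₂−J=2  J+j₁−j₂=4  J−j₁+j₂=4  j₁+j₂+J+1=11
(j₁±m₁, j₂±m₂, J±M) = (2,4,5,1,5,3)
P² = 82944/77
sum k=1..2:
  [1] −1/144 = -1/144
  [2] +1/48 = 1/48
S = 1/72
C² = P²·S² = 16/77 ; C = +0.455842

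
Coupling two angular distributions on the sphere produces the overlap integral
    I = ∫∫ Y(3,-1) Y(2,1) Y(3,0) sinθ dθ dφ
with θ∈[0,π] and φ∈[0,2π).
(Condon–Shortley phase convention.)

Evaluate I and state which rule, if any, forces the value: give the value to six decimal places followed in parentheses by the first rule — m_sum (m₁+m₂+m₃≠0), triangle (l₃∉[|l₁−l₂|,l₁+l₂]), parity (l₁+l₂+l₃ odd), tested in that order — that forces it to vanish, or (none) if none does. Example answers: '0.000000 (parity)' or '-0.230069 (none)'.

m-sum 0 ✓  L=8 even ✓  1≤3≤5 ✓
Π(2lᵢ+1) = 7×5×7 = 245
triangle coeff Δ(3,2,3) = 1/3780
Σ_t [0,2]: t=0:+1/24 t=1:−1/4 t=2:+1/24 = -1/6
(3j)²=4/105 [(3 2 3; 0 0 0)], sign=+1
Σ_t [1,2]: t=1:−1/12 t=2:+1/8 = 1/24
(3j)²=1/210 [(3 2 3; -1 1 0)], sign=-1
⇒ 4πI² = 2/45
I = (-1)√(2/45/(4π)) = -0.05947080
No selection rule forces the value: the integral is nonzero (none).

-0.059471 (none)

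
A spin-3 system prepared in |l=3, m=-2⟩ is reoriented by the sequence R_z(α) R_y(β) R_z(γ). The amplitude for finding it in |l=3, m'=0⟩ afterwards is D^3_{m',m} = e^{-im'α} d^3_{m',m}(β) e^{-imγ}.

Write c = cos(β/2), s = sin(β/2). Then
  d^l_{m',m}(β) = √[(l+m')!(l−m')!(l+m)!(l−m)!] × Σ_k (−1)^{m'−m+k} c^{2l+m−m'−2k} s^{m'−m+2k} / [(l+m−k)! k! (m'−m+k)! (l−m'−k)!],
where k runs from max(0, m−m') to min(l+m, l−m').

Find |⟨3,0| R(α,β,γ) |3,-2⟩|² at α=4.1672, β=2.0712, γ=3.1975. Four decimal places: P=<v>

D^3_{0,-2}(4.1672,2.0712,3.1975) = e^{-i·0·4.1672}·d^3_{0,-2}(2.0712)·e^{-i·-2·3.1975}. Compute d first:
With c≡cos(β/2)=0.510010 and s≡sin(β/2)=0.860169, N=[6·6·1·120]^{1/2}=65.726707
Admissible k: 0..1 (factorial args all ≥0)
  k=0: (−1)^2·65.7267/(12)·0.5100^4·0.8602^2 = +0.274184
  k=1: (−1)^3·65.7267/(12)·0.5100^2·0.8602^4 = -0.779924
d^3_{0,-2}(2.0712) = +0.274184 -0.779924 = -0.505740
|D^3_{0,-2}|² = |d^3_{0,-2}(β)|² = (-0.505740)² = 0.255772 (the z-rotation phases have unit modulus)

P=0.2558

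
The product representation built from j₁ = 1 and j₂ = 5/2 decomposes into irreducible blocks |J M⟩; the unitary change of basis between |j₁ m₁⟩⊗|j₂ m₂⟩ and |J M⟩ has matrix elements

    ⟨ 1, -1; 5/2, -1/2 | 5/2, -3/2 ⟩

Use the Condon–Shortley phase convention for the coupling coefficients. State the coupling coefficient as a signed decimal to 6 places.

j₁+j₂−J=1  J+j₁−j₂=1  J−j₁+j₂=4  j₁+j₂+J+1=7
(j₁±m₁, j₂±m₂, J±M) = (0,2,2,3,1,4)
P² = 576/35
sum k=1..1:
  [1] −1/6 = -1/6
S = -1/6
C² = P²·S² = 16/35 ; C = -0.676123

-0.676123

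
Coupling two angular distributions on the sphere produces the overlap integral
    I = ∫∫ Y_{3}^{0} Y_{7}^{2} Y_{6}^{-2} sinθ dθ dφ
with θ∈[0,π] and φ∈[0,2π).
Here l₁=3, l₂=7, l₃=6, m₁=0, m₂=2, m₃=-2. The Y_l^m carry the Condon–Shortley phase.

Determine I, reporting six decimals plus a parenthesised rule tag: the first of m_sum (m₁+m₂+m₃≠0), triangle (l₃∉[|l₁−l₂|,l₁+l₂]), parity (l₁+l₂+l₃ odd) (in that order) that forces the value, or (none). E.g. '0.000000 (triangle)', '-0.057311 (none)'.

0.080527 (none)

m-sum 0 ✓  L=16 even ✓  4≤6≤10 ✓
Π(2lᵢ+1) = 7×15×13 = 1365
triangle coeff Δ(3,7,6) = 1/2042040
Σ_t [1,3]: t=1:−1/207360 t=2:+1/57600 t=3:−1/207360 = 1/129600
(3j)²=168/12155 [(3 7 6; 0 0 0)], sign=+1
Σ_t [1,3]: t=1:−1/967680 t=2:+1/120960 t=3:−1/207360 = 1/414720
(3j)²=21/4862 [(3 7 6; 0 2 -2)], sign=+1
⇒ 4πI² = 37044/454597
I = (+1)√(37044/454597/(4π)) = 0.08052685
No selection rule forces the value: the integral is nonzero (none).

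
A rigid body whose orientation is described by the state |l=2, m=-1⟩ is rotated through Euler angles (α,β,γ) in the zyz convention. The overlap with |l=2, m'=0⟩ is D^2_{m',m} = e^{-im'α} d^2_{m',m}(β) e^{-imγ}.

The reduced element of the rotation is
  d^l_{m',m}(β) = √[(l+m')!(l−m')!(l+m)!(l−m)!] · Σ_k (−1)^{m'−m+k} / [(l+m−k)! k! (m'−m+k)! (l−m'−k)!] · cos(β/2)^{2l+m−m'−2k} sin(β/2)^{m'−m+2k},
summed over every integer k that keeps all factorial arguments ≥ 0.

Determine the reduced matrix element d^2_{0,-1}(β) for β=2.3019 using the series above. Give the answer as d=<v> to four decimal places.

d^2_{0,-1}(β=2.3019) via the finite sum:
c=cos(2.301900/2)=0.407620, s=sin(2.301900/2)=0.913152; N=√[2·2·1·6]=4.898979
The bounds max(0,m−m')=0 and min(l+m,l−m')=1 give 2 terms
  k=0: (−1)^1·4.8990/(2)·0.4076^3·0.9132^1 = -0.151490
  k=1: (−1)^2·4.8990/(2)·0.4076^1·0.9132^3 = +0.760256
d^2_{0,-1}(2.3019) = -0.151490 +0.760256 = +0.608766

d=0.6088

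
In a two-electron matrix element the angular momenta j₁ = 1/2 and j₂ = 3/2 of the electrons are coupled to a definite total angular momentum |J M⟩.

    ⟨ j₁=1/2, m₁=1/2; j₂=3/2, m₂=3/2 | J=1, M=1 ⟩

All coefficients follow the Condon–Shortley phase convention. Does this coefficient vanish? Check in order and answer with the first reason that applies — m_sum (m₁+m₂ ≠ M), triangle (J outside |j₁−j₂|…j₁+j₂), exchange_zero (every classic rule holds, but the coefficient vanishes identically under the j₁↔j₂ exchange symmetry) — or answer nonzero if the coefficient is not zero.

m_sum

m-sum: m₁+m₂ = 1/2+3/2 = 2, M = 1  ✗ ⇒ coefficient is 0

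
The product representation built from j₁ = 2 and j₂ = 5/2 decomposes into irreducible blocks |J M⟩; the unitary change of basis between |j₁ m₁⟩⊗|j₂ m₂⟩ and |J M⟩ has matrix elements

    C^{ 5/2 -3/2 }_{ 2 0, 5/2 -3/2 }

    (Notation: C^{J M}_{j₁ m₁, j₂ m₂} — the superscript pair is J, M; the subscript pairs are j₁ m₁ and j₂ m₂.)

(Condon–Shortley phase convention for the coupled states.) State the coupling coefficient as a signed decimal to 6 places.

√[6·2!2!3!/8! · 2!2!1!4!1!4!] = √(288/35)
  +(−1)^0/∏(0,2,2,1,0,2)! = 1/8  (running 1/8)
  +(−1)^1/∏(1,1,1,0,1,3)! = -1/6  (running -1/24)
⟨..|..⟩ = √(288/35)·(-1/24) = -0.119523

−√(1/70) ≈ -0.119523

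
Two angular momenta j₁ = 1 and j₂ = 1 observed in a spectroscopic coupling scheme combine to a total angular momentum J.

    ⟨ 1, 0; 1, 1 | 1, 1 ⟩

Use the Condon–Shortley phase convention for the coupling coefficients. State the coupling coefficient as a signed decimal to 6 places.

−√(1/2) = -0.707107

triangle: 1!×1!×1!/4! = 1/24
(j±m)!: 1!×1!×2!×0!×2!×0! = 4
prefactor² = (2J+1)×Δ×N² = 1/2
  k=1: −1/(1!×0!×0!×1!×1!×0!) = -1
Σ = -1  ⇒  CG² = 1/2×(-1)² = 1/2
CG = −√(1/2) = -0.707107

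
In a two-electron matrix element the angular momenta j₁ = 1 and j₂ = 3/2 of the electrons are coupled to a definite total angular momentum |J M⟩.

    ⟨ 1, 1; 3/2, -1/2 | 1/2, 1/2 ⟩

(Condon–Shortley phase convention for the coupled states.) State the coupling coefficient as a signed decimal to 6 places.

triangle: 2!*0!*1!/4! = 2/24
(j±m)!: 2!*0!*1!*2!*1!*0! = 4
prefactor² = (2J+1)*Δ*N² = 2/3
  k=0: +1/(0!*2!*0!*1!*0!*0!) = 1/2
Σ = 1/2  ⇒  CG² = 2/3*(1/2)² = 1/6
CG = +√(1/6) = +0.408248

+√(1/6) = +0.408248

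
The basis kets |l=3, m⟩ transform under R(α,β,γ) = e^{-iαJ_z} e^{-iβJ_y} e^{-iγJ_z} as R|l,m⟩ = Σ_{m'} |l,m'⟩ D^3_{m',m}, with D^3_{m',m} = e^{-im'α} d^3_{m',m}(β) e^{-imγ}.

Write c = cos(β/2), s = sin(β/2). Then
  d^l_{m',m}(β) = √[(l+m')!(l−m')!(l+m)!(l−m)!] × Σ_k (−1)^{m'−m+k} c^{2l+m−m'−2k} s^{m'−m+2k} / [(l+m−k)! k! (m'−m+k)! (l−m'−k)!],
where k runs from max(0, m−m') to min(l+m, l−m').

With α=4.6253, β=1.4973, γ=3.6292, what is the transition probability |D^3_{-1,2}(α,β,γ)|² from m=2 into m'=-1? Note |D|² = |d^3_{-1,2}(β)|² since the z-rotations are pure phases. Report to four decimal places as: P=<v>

P=0.1987

First d^3_{-1,2}(β=1.4973), then the phase factors e^{-i(-1)α} and e^{-i(2)γ}:
Half-angle: c=0.732608, s=0.680650. N=√(2·24·120·1)=75.894664
k∈{3,4} keeps every argument non-negative
  k=3: (−1)^0·75.8947/(12)·0.7326^3·0.6807^3 = +0.784184
  k=4: (−1)^1·75.8947/(24)·0.7326^1·0.6807^5 = -0.338448
d^3_{-1,2}(1.4973) = +0.784184 -0.338448 = +0.445736
|D^3_{-1,2}|² = |d^3_{-1,2}(β)|² = (+0.445736)² = 0.198680 (the z-rotation phases have unit modulus)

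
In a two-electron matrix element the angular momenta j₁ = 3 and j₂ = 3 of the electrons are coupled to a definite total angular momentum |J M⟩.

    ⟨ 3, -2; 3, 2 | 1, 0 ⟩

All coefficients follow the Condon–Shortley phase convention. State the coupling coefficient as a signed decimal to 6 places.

√[3·5!1!1!/8! · 1!5!5!1!1!1!] = √(900/7)
  +(−1)^4/∏(4,1,1,1,0,0)! = 1/24  (running 1/24)
  +(−1)^5/∏(5,0,0,0,1,1)! = -1/120  (running 1/30)
⟨..|..⟩ = √(900/7)·(1/30) = +0.377964

+√(1/7) ≈ +0.377964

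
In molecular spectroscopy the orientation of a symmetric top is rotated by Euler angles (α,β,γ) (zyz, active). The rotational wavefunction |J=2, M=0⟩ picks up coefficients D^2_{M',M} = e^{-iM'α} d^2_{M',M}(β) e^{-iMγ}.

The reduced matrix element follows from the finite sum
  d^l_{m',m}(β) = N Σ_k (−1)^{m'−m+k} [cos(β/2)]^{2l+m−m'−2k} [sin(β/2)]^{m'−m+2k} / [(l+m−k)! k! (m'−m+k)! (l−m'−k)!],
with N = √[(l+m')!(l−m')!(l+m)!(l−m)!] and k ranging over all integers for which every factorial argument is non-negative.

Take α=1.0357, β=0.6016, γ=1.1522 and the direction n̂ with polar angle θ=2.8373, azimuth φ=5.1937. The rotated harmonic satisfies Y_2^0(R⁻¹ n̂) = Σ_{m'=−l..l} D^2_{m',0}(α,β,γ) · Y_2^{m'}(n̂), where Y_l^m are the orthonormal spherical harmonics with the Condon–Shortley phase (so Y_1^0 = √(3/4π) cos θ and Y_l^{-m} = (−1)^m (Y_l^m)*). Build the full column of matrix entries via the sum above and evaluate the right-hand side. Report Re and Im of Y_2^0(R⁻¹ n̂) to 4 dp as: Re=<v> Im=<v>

Need the full column D^2_{m',0} for m'=−2..2 at α=1.0357, β=0.6016, γ=1.1522.
cos(β/2)=0.955100, sin(β/2)=0.296284
d^2_{-2,0}: single k=2 term ⇒ +0.196151;  D = -0.094144+0.172082i
d^2_{-1,0}: k∈[1..2] ⇒ +0.632311 -0.060849 = +0.571462;  D = +0.291402+0.491583i
d^2_{0,0}: k∈[0..2] ⇒ +0.832137 -0.320313 +0.007706 = +0.519530;  D = +0.519530+0.000000i
d^2_{1,0}: k∈[0..1] ⇒ -0.632311 +0.060849 = -0.571462;  D = -0.291402+0.491583i
d^2_{2,0}: single k=0 term ⇒ +0.196151;  D = -0.094144-0.172082i
Y_2^{m'}(θ=2.8373,φ=5.1937) and Σ D·Y over m':
  (-0.0941+0.1721i)·(-0.0198+0.0285i)  (+0.2914+0.4916i)·(-0.1022-0.1957i)  (+0.5195+0.0000i)·(+0.5458+0.0000i)  (-0.2914+0.4916i)·(+0.1022-0.1957i)  (-0.0941-0.1721i)·(-0.0198-0.0285i)
Y_2^0(R⁻¹ n̂) = +0.410387+0.000000i

Re=0.4104 Im=0.0000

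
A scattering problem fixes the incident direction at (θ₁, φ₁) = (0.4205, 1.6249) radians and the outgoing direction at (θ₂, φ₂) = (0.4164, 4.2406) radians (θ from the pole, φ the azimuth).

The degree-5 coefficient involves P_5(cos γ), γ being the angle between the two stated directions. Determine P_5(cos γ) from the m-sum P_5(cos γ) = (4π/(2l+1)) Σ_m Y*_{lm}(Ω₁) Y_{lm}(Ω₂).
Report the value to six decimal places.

Expand P_5 via completeness: Σ_{m} conj(Y_{5,m}) at Ω₁ times Y_{5,m} at Ω₂ —
  m=-5: (-0.00141 + 0.00507j) × (-0.00354 - 0.00356j) = 0.00002 - 0.00001j  (running Σ = 0.00002 - 0.00001j)
  m=-4: (0.03634 + 0.00799j) × (-0.01118 + 0.03414j) = -0.00068 + 0.00115j  (running Σ = -0.00066 + 0.00114j)
  m=-3: (0.02472 - 0.15096j) × (0.14762 - 0.02313j) = 0.00016 - 0.02286j  (running Σ = -0.00050 - 0.02172j)
  m=-2: (-0.38448 - 0.04177j) × (-0.22460 - 0.30985j) = 0.07341 + 0.12851j  (running Σ = 0.07291 + 0.10679j)
  m=-1: (-0.02770 + 0.51140j) × (-0.23440 + 0.45942j) = -0.22846 - 0.13260j  (running Σ = -0.15554 - 0.02581j)
  m=0: (0.04458 + 0.00000j) × (0.05612 + 0.00000j) = 0.00250 + 0.00000j  (running Σ = -0.15304 - 0.02581j)
  m=1: (0.02770 + 0.51140j) × (0.23440 + 0.45942j) = -0.22846 + 0.13260j  (running Σ = -0.38150 + 0.10679j)
  m=2: (-0.38448 + 0.04177j) × (-0.22460 + 0.30985j) = 0.07341 - 0.12851j  (running Σ = -0.30808 - 0.02172j)
  m=3: (-0.02472 - 0.15096j) × (-0.14762 - 0.02313j) = 0.00016 + 0.02286j  (running Σ = -0.30793 + 0.00114j)
  m=4: (0.03634 - 0.00799j) × (-0.01118 - 0.03414j) = -0.00068 - 0.00115j  (running Σ = -0.30861 - 0.00001j)
  m=5: (0.00141 + 0.00507j) × (0.00354 - 0.00356j) = 0.00002 + 0.00001j  (running Σ = -0.30858 - 0.00000j)
Accumulated sum -0.30858 - 0.00000j; after 4π/(2l+1) scaling, -0.35252 - 0.00000j ⇒ P_5 = -0.352524

-0.352524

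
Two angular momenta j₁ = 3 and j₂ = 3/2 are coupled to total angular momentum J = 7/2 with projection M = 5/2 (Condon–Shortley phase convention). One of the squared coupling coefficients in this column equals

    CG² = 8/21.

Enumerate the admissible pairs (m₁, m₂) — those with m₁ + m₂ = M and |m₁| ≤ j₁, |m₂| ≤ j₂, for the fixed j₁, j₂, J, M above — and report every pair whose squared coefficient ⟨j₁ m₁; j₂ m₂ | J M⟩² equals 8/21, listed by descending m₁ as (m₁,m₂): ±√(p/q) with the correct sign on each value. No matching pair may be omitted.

(3,-1/2): +√(8/21)

Admissible pairs with m₁+m₂ = M = 5/2: (1,3/2), (2,1/2), (3,-1/2)
  (m₁,m₂)=(3,-1/2): CG² = 8/21, CG = +√(8/21)   ← matches the target
  (m₁,m₂)=(2,1/2): CG² = 1/7, CG = +√(1/7)
  (m₁,m₂)=(1,3/2): CG² = 10/21, CG = −√(10/21)
Pairs with CG² = 8/21: (3,-1/2): +√(8/21)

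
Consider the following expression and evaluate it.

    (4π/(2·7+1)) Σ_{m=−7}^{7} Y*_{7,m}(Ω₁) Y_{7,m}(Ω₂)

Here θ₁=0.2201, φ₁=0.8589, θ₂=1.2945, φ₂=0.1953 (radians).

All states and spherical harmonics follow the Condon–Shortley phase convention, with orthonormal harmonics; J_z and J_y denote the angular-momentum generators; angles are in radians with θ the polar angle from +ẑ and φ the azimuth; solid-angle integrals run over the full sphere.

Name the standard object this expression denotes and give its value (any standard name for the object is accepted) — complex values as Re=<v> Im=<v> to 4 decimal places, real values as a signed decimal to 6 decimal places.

Legendre polynomial (addition theorem), +0.065054

This sum is the spherical-harmonic addition theorem: it equals the Legendre polynomial P_l(cos γ) of the angle γ between the two directions.
Summing Y*_{l m}(θ₁,φ₁)·Y_{l m}(θ₂,φ₂) over m ∈ [−7, 7]; prefactor 4π/(2·7+1) = 0.837758:
  m=-7: (0.000011, -0.000003) × (0.077167, -0.373582) = (-0.000000, -0.000005)  (running Σ = (-0.000000, -0.000005))
  m=-6: (0.000084, -0.000179) × (0.157230, -0.372926) = (-0.000053, -0.000060)  (running Σ = (-0.000054, -0.000064))
  m=-5: (-0.000841, -0.001893) × (-0.005517, 0.008164) = (0.000020, 0.000004)  (running Σ = (-0.000034, -0.000061))
  m=-4: (-0.014609, -0.004423) × (-0.247529, 0.245460) = (0.004702, -0.002491)  (running Σ = (0.004668, -0.002551))
  m=-3: (-0.067917, 0.043045) × (-0.091902, 0.060989) = (0.003616, -0.008098)  (running Σ = (0.008285, -0.010650))
  m=-2: (-0.042573, 0.287515) × (0.277846, -0.114405) = (0.021064, 0.084755)  (running Σ = (0.029349, 0.074106))
  m=-1: (0.411424, 0.476830) × (0.149612, -0.029597) = (0.075667, 0.059163)  (running Σ = (0.105015, 0.133269))
  m=0: (0.466935, -0.000000) × (-0.283505, 0.000000) = (-0.132379, 0.000000)  (running Σ = (-0.027363, 0.133269))
  m=1: (-0.411424, 0.476830) × (-0.149612, -0.029597) = (0.075667, -0.059163)  (running Σ = (0.048303, 0.074106))
  m=2: (-0.042573, -0.287515) × (0.277846, 0.114405) = (0.021064, -0.084755)  (running Σ = (0.069368, -0.010650))
  m=3: (0.067917, 0.043045) × (0.091902, 0.060989) = (0.003616, 0.008098)  (running Σ = (0.072984, -0.002551))
  m=4: (-0.014609, 0.004423) × (-0.247529, -0.245460) = (0.004702, 0.002491)  (running Σ = (0.077686, -0.000061))
  m=5: (0.000841, -0.001893) × (0.005517, 0.008164) = (0.000020, -0.000004)  (running Σ = (0.077706, -0.000064))
  m=6: (0.000084, 0.000179) × (0.157230, 0.372926) = (-0.000053, 0.000060)  (running Σ = (0.077653, -0.000005))
  m=7: (-0.000011, -0.000003) × (-0.077167, -0.373582) = (-0.000000, 0.000005)  (running Σ = (0.077652, -0.000000))
Total Σ_m = (0.077652, -0.000000). Multiply by 0.837758: (0.065054, -0.000000). P_7(cos γ) = 0.065054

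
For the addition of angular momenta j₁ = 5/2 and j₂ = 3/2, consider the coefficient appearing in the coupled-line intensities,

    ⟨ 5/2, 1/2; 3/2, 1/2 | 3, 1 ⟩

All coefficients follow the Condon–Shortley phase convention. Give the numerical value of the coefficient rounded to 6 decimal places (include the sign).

-0.129099  (= −√(1/60))

j₁+j₂−J=1  J+j₁−j₂=4  J−j₁+j₂=2  j₁+j₂+J+1=8
(j₁±m₁, j₂±m₂, J±M) = (3,2,2,1,4,2)
P² = 48/5
sum k=0..1:
  [0] +1/8 = 1/8
  [1] −1/6 = -1/6
S = -1/24
C² = P²·S² = 1/60 ; C = -0.129099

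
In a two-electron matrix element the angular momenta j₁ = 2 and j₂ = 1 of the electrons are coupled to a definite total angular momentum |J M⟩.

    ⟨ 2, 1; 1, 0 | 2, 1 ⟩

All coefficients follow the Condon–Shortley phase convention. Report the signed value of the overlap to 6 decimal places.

+√(1/6) ≈ +0.408248

√[5·1!3!1!/6! · 3!1!1!1!3!1!] = √(3/2)
  +(−1)^0/∏(0,1,1,1,2,0)! = 1/2  (running 1/2)
  +(−1)^1/∏(1,0,0,0,3,1)! = -1/6  (running 1/3)
⟨..|..⟩ = √(3/2)·(1/3) = +0.408248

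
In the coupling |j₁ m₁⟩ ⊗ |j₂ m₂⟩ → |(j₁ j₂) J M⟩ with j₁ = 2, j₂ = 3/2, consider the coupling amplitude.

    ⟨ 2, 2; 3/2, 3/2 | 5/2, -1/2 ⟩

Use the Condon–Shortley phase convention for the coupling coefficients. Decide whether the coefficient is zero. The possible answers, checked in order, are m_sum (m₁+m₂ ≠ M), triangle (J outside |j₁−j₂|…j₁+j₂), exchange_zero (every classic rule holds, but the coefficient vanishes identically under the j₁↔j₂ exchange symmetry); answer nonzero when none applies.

m-sum: m₁+m₂ = 2+3/2 = 7/2, M = -1/2  ✗ ⇒ coefficient is 0

m_sum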